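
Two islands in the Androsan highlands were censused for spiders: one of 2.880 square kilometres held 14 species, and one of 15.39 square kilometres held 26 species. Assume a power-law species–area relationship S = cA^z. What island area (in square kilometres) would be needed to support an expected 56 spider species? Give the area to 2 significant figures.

120 square kilometres

z = ln(26/14) / ln(15.39/2.88) = 0.6190 / 1.6759 = 0.3694
c = 14 / 2.88^0.3694 = 14 / 1.478 = 9.472
A = (56/9.472)^(1/0.3694) ⇒ ln A = ln(5.912)/0.3694 = 4.8109
A = e^4.8109 ≈ 122.8 square kilometres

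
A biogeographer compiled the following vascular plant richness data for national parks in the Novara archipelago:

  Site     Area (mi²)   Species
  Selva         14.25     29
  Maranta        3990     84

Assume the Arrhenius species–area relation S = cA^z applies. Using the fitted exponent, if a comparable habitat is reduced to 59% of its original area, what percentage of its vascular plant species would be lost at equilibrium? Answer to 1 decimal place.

9.5%

z = ln(84/29) / ln(3990/14.25) = 1.0635 / 5.6348 = 0.1887
S_new/S_old = (A_new/A_old)^z = 0.59^0.1887 = exp(0.1887 × -0.5276) = 0.9052
Fraction lost = 1 − 0.9052 = 0.09479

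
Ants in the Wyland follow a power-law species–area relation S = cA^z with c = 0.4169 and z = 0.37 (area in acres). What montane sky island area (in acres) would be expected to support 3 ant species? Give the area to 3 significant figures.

3 = 0.4169 × A^0.37  ⇒  A^0.37 = 3/0.4169 = 7.196
ln A = ln(7.196) / 0.37 = 1.9735 / 0.37 = 5.3338
A = e^5.3338 ≈ 207.2 acres

207 acres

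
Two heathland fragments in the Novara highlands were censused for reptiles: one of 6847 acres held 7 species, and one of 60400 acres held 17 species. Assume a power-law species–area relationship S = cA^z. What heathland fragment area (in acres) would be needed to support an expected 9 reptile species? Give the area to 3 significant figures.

z = ln(17/7) / ln(60400/6847) = 0.8873 / 2.1772 = 0.4075
c = 7 / 6847^0.4075 = 7 / 36.57 = 0.1914
A = (9/0.1914)^(1/0.4075) ⇒ ln A = ln(47.02)/0.4075 = 9.4482
A = e^9.4482 ≈ 12686 acres

12700 acres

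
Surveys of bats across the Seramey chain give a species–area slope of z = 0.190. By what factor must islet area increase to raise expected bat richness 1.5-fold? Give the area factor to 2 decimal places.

(A₂/A₁)^0.19 = 1.5, so A₂/A₁ = 1.5^(1/0.19) = 1.5^5.263
ln(A₂/A₁) = ln 1.5 / 0.19 = 0.4055 / 0.19 = 2.1340
A₂/A₁ = e^2.1340 ≈ 8.449

8.45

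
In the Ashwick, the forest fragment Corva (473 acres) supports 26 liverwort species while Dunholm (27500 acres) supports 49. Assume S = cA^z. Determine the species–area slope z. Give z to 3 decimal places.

Taking logs: ln S = ln c + z ln A, so z = (ln S₂ − ln S₁)/(ln A₂ − ln A₁).
z = ln(49/26) / ln(27500/473) = ln(1.885) / ln(58.14) = 0.6337 / 4.0628 = 0.1560

0.156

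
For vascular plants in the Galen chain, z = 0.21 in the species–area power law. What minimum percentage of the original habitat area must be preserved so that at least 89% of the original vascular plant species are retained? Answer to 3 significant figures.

57.4%

Need (A_new/A_old)^0.21 = 0.89, so A_new/A_old = 0.89^(1/0.21) = 0.89^4.762
ln(A_new/A_old) = ln 0.89 / 0.21 = -0.1165 / 0.21 = -0.5549
A_new/A_old = e^-0.5549 ≈ 0.5741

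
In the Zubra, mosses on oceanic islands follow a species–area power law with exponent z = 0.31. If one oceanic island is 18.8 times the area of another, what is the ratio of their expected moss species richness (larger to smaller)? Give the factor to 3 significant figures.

S₂/S₁ = (A₂/A₁)^z = 18.8^0.31
ln(S₂/S₁) = 0.31 × ln 18.8 = 0.31 × 2.9339 = 0.9095
S₂/S₁ = e^0.9095 ≈ 2.483

2.48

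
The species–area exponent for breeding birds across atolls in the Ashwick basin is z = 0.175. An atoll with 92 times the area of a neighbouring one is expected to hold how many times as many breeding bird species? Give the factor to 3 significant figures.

S₂/S₁ = (A₂/A₁)^z = 92^0.175
ln(S₂/S₁) = 0.175 × ln 92 = 0.175 × 4.5218 = 0.7913
S₂/S₁ = e^0.7913 ≈ 2.206

2.21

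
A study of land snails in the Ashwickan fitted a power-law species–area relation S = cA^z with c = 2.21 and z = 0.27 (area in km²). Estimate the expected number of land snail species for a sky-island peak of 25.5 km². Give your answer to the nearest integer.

S = 2.21 × 25.5^0.27 = 2.21 × 2.398 ≈ 5.299

5 species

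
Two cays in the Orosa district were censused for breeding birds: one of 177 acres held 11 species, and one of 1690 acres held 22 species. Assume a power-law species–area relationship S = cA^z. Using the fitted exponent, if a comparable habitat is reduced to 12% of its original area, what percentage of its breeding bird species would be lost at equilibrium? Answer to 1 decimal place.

47.9%

z = ln(22/11) / ln(1690/177) = 0.6931 / 2.2563 = 0.3072
S_new/S_old = (A_new/A_old)^z = 0.12^0.3072 = exp(0.3072 × -2.1203) = 0.5213
Fraction lost = 1 − 0.5213 = 0.4787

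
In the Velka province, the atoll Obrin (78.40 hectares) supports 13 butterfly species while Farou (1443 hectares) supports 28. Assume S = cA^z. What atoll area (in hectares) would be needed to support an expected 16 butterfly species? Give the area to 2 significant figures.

z = ln(28/13) / ln(1443/78.4) = 0.7673 / 2.9127 = 0.2634
c = 13 / 78.4^0.2634 = 13 / 3.155 = 4.12
A = (16/4.12)^(1/0.2634) ⇒ ln A = ln(3.883)/0.2634 = 5.1501
A = e^5.1501 ≈ 172.4 hectares

170 hectares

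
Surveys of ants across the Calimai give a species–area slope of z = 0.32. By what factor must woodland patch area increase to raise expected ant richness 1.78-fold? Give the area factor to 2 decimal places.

6.06

(A₂/A₁)^0.32 = 1.78, so A₂/A₁ = 1.78^(1/0.32) = 1.78^3.125
ln(A₂/A₁) = ln 1.78 / 0.32 = 0.5766 / 0.32 = 1.8019
A₂/A₁ = e^1.8019 ≈ 6.061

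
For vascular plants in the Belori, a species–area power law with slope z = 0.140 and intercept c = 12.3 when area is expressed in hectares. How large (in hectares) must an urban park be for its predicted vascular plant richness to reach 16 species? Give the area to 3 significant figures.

16 = 12.3 × A^0.14  ⇒  A^0.14 = 16/12.3 = 1.301
ln A = ln(1.301) / 0.14 = 0.2630 / 0.14 = 1.8785
A = e^1.8785 ≈ 6.544 hectares

6.54 hectares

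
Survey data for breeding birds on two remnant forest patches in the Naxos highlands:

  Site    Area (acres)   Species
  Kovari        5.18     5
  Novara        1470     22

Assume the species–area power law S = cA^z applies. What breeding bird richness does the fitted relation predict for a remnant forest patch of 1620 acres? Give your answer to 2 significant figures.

z = ln(22/5) / ln(1470/5.18) = 1.4816 / 5.6482 = 0.2623
c = 5 / 5.18^0.2623 = 5 / 1.539 = 3.248
S₃ = 3.248 × 1620^0.2623 = 3.248 × 6.949 ≈ 22.57

23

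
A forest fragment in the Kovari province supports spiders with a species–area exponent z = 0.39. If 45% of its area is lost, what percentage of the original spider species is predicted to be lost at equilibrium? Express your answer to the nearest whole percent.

21%

S_new/S_old = (A_new/A_old)^z = 0.55^0.39
= exp(0.39 × ln 0.55) = exp(0.39 × -0.5978) = exp(-0.2332) ≈ 0.792
Fraction lost = 1 − 0.792 = 0.208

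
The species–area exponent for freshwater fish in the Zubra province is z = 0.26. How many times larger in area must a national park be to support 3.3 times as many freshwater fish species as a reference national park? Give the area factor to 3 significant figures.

98.7

(A₂/A₁)^0.26 = 3.3, so A₂/A₁ = 3.3^(1/0.26) = 3.3^3.846
ln(A₂/A₁) = ln 3.3 / 0.26 = 1.1939 / 0.26 = 4.5920
A₂/A₁ = e^4.5920 ≈ 98.69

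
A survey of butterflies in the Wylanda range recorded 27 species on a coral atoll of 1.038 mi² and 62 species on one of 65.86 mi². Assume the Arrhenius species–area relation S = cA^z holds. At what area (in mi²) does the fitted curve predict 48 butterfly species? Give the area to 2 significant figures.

z = ln(62/27) / ln(65.86/1.038) = 0.8313 / 4.1502 = 0.2003
c = 27 / 1.038^0.2003 = 27 / 1.007 = 26.8
A = (48/26.8)^(1/0.2003) ⇒ ln A = ln(1.791)/0.2003 = 2.9098
A = e^2.9098 ≈ 18.35 mi²

18 mi²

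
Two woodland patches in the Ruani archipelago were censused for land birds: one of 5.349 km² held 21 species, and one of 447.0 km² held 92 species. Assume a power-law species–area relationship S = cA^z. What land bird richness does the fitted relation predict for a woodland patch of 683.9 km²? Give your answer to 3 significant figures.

z = ln(92/21) / ln(447/5.349) = 1.4773 / 4.4256 = 0.3338
c = 21 / 5.349^0.3338 = 21 / 1.75 = 12
S₃ = 12 × 683.9^0.3338 = 12 × 8.837 ≈ 106

106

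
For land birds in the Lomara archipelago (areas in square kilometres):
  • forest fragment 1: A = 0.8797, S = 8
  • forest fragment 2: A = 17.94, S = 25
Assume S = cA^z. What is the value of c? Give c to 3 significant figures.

z = ln(S₂/S₁) / ln(A₂/A₁) = ln(25/8) / ln(17.94/0.8797) = 1.1394 / 3.0152 = 0.3779
c = S₁ / A₁^z = 8 / 0.8797^0.3779 = 8 / 0.9527 = 8.397

8.40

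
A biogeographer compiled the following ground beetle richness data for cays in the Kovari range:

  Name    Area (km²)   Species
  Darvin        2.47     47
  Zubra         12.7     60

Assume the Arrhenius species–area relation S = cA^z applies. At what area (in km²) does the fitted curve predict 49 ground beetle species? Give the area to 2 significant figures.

z = ln(60/47) / ln(12.7/2.47) = 0.2442 / 1.6374 = 0.1491
c = 47 / 2.47^0.1491 = 47 / 1.144 = 41.07
A = (49/41.07)^(1/0.1491) ⇒ ln A = ln(1.193)/0.1491 = 1.1836
A = e^1.1836 ≈ 3.266 km²

3.3 km²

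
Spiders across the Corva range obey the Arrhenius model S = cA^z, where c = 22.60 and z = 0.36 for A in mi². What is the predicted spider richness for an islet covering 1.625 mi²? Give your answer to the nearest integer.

S = 22.6 × 1.625^0.36 = 22.6 × 1.191 ≈ 26.92

27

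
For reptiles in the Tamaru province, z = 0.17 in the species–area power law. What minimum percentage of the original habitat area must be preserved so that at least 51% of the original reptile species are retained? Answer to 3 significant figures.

1.90%

Need (A_new/A_old)^0.17 = 0.51, so A_new/A_old = 0.51^(1/0.17) = 0.51^5.882
ln(A_new/A_old) = ln 0.51 / 0.17 = -0.6733 / 0.17 = -3.9609
A_new/A_old = e^-3.9609 ≈ 0.01905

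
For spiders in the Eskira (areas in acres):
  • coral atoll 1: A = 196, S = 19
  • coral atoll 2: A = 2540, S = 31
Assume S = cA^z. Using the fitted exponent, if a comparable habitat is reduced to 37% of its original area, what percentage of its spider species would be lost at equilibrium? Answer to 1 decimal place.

17.3%

z = ln(31/19) / ln(2540/196) = 0.4895 / 2.5618 = 0.1911
S_new/S_old = (A_new/A_old)^z = 0.37^0.1911 = exp(0.1911 × -0.9943) = 0.827
Fraction lost = 1 − 0.827 = 0.173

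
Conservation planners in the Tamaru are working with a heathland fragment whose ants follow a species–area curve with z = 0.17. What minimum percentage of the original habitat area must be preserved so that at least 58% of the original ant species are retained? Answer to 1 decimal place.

Need (A_new/A_old)^0.17 = 0.58, so A_new/A_old = 0.58^(1/0.17) = 0.58^5.882
ln(A_new/A_old) = ln 0.58 / 0.17 = -0.5447 / 0.17 = -3.2043
A_new/A_old = e^-3.2043 ≈ 0.04059

4.1%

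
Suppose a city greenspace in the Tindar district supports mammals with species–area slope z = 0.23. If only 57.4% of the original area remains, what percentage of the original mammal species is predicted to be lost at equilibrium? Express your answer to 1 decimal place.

S_new/S_old = (A_new/A_old)^z = 0.574^0.23
= exp(0.23 × ln 0.574) = exp(0.23 × -0.5551) = exp(-0.1277) ≈ 0.8801
Fraction lost = 1 − 0.8801 = 0.1199

12.0%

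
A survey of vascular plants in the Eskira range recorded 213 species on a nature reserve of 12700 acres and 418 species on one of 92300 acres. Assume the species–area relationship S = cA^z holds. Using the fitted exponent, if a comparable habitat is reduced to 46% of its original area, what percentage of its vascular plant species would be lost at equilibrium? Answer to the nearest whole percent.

23%

z = ln(418/213) / ln(92300/12700) = 0.6742 / 1.9834 = 0.3399
S_new/S_old = (A_new/A_old)^z = 0.46^0.3399 = exp(0.3399 × -0.7765) = 0.768
Fraction lost = 1 − 0.768 = 0.232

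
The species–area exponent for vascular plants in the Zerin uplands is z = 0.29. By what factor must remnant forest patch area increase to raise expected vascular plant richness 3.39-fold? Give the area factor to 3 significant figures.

67.3

(A₂/A₁)^0.29 = 3.39, so A₂/A₁ = 3.39^(1/0.29) = 3.39^3.448
ln(A₂/A₁) = ln 3.39 / 0.29 = 1.2208 / 0.29 = 4.2098
A₂/A₁ = e^4.2098 ≈ 67.34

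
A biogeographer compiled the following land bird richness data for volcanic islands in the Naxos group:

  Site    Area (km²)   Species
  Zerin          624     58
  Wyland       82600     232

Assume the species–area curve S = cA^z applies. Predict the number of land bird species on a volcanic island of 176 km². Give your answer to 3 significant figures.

40.5

z = ln(232/58) / ln(82600/624) = 1.3863 / 4.8856 = 0.2838
c = 58 / 624^0.2838 = 58 / 6.211 = 9.339
S₃ = 9.339 × 176^0.2838 = 9.339 × 4.337 ≈ 40.5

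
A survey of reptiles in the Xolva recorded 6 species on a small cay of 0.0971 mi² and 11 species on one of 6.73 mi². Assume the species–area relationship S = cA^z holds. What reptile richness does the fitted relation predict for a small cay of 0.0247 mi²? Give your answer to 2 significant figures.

4.9

z = ln(11/6) / ln(6.73/0.0971) = 0.6061 / 4.2386 = 0.1430
c = 6 / 0.0971^0.1430 = 6 / 0.7164 = 8.375
S₃ = 8.375 × 0.0247^0.1430 = 8.375 × 0.589 ≈ 4.933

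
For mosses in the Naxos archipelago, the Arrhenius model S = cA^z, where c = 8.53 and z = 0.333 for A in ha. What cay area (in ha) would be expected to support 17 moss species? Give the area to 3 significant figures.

7.93 ha

17 = 8.53 × A^0.333  ⇒  A^0.333 = 17/8.53 = 1.993
ln A = ln(1.993) / 0.333 = 0.6896 / 0.333 = 2.0709
A = e^2.0709 ≈ 7.932 ha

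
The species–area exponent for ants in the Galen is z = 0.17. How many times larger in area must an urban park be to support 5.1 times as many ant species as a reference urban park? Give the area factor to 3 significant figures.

14500

(A₂/A₁)^0.17 = 5.1, so A₂/A₁ = 5.1^(1/0.17) = 5.1^5.882
ln(A₂/A₁) = ln 5.1 / 0.17 = 1.6292 / 0.17 = 9.5838
A₂/A₁ = e^9.5838 ≈ 14527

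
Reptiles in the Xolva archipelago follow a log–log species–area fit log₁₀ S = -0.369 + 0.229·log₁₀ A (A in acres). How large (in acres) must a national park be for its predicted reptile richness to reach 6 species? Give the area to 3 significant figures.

102000 acres

6 = 0.4276 × A^0.229  ⇒  A^0.229 = 6/0.4276 = 14.03
ln A = ln(14.03) / 0.229 = 2.6414 / 0.229 = 11.5346
A = e^11.5346 ≈ 102187 acres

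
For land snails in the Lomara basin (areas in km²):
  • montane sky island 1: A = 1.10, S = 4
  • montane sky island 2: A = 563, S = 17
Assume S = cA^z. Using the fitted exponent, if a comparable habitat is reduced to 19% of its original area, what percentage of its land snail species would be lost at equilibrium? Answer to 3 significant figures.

z = ln(17/4) / ln(563/1.1) = 1.4469 / 6.2380 = 0.2320
S_new/S_old = (A_new/A_old)^z = 0.19^0.2320 = exp(0.2320 × -1.6607) = 0.6803
Fraction lost = 1 − 0.6803 = 0.3197

32.0%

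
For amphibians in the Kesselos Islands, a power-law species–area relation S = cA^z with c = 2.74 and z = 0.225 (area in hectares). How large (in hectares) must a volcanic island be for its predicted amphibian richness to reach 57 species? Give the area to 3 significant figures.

57 = 2.74 × A^0.225  ⇒  A^0.225 = 57/2.74 = 20.8
ln A = ln(20.8) / 0.225 = 3.0351 / 0.225 = 13.4893
A = e^13.4893 ≈ 721656 hectares

722000 hectares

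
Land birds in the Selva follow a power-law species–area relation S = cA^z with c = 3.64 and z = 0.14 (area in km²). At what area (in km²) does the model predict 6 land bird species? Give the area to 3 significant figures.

35.5 km²

6 = 3.64 × A^0.14  ⇒  A^0.14 = 6/3.64 = 1.648
ln A = ln(1.648) / 0.14 = 0.4998 / 0.14 = 3.5698
A = e^3.5698 ≈ 35.51 km²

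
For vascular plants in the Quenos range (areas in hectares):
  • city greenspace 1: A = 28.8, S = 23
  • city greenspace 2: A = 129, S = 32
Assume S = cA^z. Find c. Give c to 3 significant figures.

z = ln(S₂/S₁) / ln(A₂/A₁) = ln(32/23) / ln(129/28.8) = 0.3302 / 1.4994 = 0.2202
c = S₁ / A₁^z = 23 / 28.8^0.2202 = 23 / 2.096 = 10.97

11.0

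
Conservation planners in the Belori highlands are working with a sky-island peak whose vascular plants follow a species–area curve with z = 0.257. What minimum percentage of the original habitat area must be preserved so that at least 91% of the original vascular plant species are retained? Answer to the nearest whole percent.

Need (A_new/A_old)^0.257 = 0.91, so A_new/A_old = 0.91^(1/0.257) = 0.91^3.891
ln(A_new/A_old) = ln 0.91 / 0.257 = -0.0943 / 0.257 = -0.3670
A_new/A_old = e^-0.3670 ≈ 0.6928

69%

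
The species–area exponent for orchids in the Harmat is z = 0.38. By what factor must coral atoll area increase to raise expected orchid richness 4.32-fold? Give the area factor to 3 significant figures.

(A₂/A₁)^0.38 = 4.32, so A₂/A₁ = 4.32^(1/0.38) = 4.32^2.632
ln(A₂/A₁) = ln 4.32 / 0.38 = 1.4633 / 0.38 = 3.8507
A₂/A₁ = e^3.8507 ≈ 47.02

47.0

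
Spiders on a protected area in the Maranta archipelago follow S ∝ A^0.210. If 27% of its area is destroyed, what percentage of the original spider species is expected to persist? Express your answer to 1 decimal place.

93.6%

S_new/S_old = (A_new/A_old)^z = 0.73^0.21
= exp(0.21 × ln 0.73) = exp(0.21 × -0.3147) = exp(-0.0661) ≈ 0.936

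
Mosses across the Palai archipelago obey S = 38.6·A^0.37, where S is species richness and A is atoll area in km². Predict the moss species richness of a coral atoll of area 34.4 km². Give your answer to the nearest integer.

143 species

S = 38.6 × 34.4^0.37 = 38.6 × 3.703 ≈ 142.9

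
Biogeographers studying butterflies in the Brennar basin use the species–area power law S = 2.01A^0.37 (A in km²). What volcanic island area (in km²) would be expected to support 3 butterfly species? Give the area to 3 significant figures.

3 = 2.01 × A^0.37  ⇒  A^0.37 = 3/2.01 = 1.493
ln A = ln(1.493) / 0.37 = 0.4005 / 0.37 = 1.0824
A = e^1.0824 ≈ 2.952 km²

2.95 km²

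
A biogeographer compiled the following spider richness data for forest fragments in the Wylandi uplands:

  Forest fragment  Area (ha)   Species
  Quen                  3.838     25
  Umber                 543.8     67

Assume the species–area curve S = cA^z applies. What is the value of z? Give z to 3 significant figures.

0.199

Taking logs: ln S = ln c + z ln A, so z = (ln S₂ − ln S₁)/(ln A₂ − ln A₁).
z = ln(67/25) / ln(543.8/3.838) = ln(2.68) / ln(141.7) = 0.9858 / 4.9536 = 0.1990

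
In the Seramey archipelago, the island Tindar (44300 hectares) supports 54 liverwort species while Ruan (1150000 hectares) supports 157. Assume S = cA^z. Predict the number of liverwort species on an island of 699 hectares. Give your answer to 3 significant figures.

z = ln(157/54) / ln(1150000/44300) = 1.0673 / 3.2565 = 0.3277
c = 54 / 44300^0.3277 = 54 / 33.32 = 1.62
S₃ = 1.62 × 699^0.3277 = 1.62 × 8.555 ≈ 13.86

13.9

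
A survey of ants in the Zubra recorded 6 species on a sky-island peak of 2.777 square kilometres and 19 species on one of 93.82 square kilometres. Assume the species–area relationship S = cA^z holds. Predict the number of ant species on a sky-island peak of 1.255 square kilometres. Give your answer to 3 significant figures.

z = ln(19/6) / ln(93.82/2.777) = 1.1527 / 3.5200 = 0.3275
c = 6 / 2.777^0.3275 = 6 / 1.397 = 4.294
S₃ = 4.294 × 1.255^0.3275 = 4.294 × 1.077 ≈ 4.626

4.63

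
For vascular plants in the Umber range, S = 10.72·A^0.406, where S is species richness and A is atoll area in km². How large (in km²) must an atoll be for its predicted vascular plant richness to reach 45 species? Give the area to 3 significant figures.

45 = 10.72 × A^0.406  ⇒  A^0.406 = 45/10.72 = 4.198
ln A = ln(4.198) / 0.406 = 1.4346 / 0.406 = 3.5334
A = e^3.5334 ≈ 34.24 km²

34.2 km²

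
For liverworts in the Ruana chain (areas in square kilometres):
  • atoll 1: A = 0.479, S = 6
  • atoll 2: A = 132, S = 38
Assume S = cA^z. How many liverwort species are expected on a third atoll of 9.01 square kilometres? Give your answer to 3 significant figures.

15.7

z = ln(38/6) / ln(132/0.479) = 1.8458 / 5.6189 = 0.3285
c = 6 / 0.479^0.3285 = 6 / 0.7852 = 7.641
S₃ = 7.641 × 9.01^0.3285 = 7.641 × 2.059 ≈ 15.73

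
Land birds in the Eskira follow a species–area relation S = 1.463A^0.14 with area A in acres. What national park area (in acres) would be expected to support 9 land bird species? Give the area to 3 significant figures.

432000 acres

9 = 1.463 × A^0.14  ⇒  A^0.14 = 9/1.463 = 6.152
ln A = ln(6.152) / 0.14 = 1.8167 / 0.14 = 12.9767
A = e^12.9767 ≈ 432216 acres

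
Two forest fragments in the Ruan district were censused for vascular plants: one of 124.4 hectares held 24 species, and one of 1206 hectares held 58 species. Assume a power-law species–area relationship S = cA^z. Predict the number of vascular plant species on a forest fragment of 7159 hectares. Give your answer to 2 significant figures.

z = ln(58/24) / ln(1206/124.4) = 0.8824 / 2.2716 = 0.3885
c = 24 / 124.4^0.3885 = 24 / 6.512 = 3.685
S₃ = 3.685 × 7159^0.3885 = 3.685 × 31.44 ≈ 115.9

120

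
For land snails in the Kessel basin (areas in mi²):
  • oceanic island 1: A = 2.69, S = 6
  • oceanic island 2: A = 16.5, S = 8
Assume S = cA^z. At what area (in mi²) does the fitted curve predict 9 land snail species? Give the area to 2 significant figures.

z = ln(8/6) / ln(16.5/2.69) = 0.2877 / 1.8138 = 0.1586
c = 6 / 2.69^0.1586 = 6 / 1.17 = 5.128
A = (9/5.128)^(1/0.1586) ⇒ ln A = ln(1.755)/0.1586 = 3.5460
A = e^3.5460 ≈ 34.67 mi²

35 mi²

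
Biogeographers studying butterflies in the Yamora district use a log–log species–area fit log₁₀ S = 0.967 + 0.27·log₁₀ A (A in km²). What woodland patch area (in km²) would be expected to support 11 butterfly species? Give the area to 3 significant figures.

1.89 km²

11 = 9.268 × A^0.27  ⇒  A^0.27 = 11/9.268 = 1.187
ln A = ln(1.187) / 0.27 = 0.1713 / 0.27 = 0.6344
A = e^0.6344 ≈ 1.886 km²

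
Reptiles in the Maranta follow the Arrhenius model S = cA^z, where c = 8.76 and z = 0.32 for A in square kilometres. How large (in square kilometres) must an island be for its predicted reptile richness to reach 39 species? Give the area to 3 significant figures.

39 = 8.76 × A^0.32  ⇒  A^0.32 = 39/8.76 = 4.452
ln A = ln(4.452) / 0.32 = 1.4934 / 0.32 = 4.6668
A = e^4.6668 ≈ 106.4 square kilometres

106 square kilometres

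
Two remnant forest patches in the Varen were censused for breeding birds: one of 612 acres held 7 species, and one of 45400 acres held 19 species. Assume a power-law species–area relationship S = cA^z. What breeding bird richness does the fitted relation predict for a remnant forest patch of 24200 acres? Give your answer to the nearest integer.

16

z = ln(19/7) / ln(45400/612) = 0.9985 / 4.3065 = 0.2319
c = 7 / 612^0.2319 = 7 / 4.427 = 1.581
S₃ = 1.581 × 24200^0.2319 = 1.581 × 10.39 ≈ 16.42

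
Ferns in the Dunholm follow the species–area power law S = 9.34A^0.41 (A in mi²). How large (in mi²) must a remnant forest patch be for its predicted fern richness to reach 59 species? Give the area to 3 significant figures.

89.6 mi²

59 = 9.34 × A^0.41  ⇒  A^0.41 = 59/9.34 = 6.317
ln A = ln(6.317) / 0.41 = 1.8432 / 0.41 = 4.4957
A = e^4.4957 ≈ 89.63 mi²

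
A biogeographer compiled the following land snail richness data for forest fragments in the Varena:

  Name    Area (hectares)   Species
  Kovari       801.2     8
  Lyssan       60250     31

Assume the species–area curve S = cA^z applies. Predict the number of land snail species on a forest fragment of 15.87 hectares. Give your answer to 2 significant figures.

z = ln(31/8) / ln(60250/801.2) = 1.3545 / 4.3201 = 0.3135
c = 8 / 801.2^0.3135 = 8 / 8.137 = 0.9832
S₃ = 0.9832 × 15.87^0.3135 = 0.9832 × 2.379 ≈ 2.339

2.3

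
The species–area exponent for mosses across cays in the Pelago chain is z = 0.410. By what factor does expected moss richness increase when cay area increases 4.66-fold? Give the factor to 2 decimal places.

S₂/S₁ = (A₂/A₁)^z = 4.66^0.41
ln(S₂/S₁) = 0.41 × ln 4.66 = 0.41 × 1.5390 = 0.6310
S₂/S₁ = e^0.6310 ≈ 1.879

1.88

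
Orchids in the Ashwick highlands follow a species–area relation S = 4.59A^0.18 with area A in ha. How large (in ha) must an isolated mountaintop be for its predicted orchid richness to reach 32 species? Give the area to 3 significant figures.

48400 ha

32 = 4.59 × A^0.18  ⇒  A^0.18 = 32/4.59 = 6.972
ln A = ln(6.972) / 0.18 = 1.9419 / 0.18 = 10.7881
A = e^10.7881 ≈ 48440 ha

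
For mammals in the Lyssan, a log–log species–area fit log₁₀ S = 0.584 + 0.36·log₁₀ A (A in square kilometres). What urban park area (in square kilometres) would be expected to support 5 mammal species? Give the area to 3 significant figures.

2.09 square kilometres

5 = 3.837 × A^0.36  ⇒  A^0.36 = 5/3.837 = 1.303
ln A = ln(1.303) / 0.36 = 0.2647 / 0.36 = 0.7354
A = e^0.7354 ≈ 2.086 square kilometres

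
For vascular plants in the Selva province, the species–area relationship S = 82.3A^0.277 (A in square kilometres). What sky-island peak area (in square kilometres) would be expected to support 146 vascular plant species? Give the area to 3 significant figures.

7.92 square kilometres

146 = 82.3 × A^0.277  ⇒  A^0.277 = 146/82.3 = 1.774
ln A = ln(1.774) / 0.277 = 0.5732 / 0.277 = 2.0694
A = e^2.0694 ≈ 7.92 square kilometres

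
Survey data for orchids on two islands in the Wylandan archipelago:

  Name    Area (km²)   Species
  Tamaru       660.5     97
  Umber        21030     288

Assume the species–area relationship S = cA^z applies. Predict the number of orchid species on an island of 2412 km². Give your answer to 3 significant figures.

z = ln(288/97) / ln(21030/660.5) = 1.0882 / 3.4607 = 0.3145
c = 97 / 660.5^0.3145 = 97 / 7.704 = 12.59
S₃ = 12.59 × 2412^0.3145 = 12.59 × 11.58 ≈ 145.8

146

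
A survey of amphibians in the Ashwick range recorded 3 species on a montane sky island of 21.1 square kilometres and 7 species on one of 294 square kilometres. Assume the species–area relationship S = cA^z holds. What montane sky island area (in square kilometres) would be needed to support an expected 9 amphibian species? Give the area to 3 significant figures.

642 square kilometres

z = ln(7/3) / ln(294/21.1) = 0.8473 / 2.6343 = 0.3216
c = 3 / 21.1^0.3216 = 3 / 2.667 = 1.125
A = (9/1.125)^(1/0.3216) ⇒ ln A = ln(8)/0.3216 = 6.4649
A = e^6.4649 ≈ 642.2 square kilometres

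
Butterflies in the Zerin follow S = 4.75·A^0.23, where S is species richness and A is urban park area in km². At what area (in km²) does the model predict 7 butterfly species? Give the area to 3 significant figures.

5.40 km²

7 = 4.75 × A^0.23  ⇒  A^0.23 = 7/4.75 = 1.474
ln A = ln(1.474) / 0.23 = 0.3878 / 0.23 = 1.6859
A = e^1.6859 ≈ 5.398 km²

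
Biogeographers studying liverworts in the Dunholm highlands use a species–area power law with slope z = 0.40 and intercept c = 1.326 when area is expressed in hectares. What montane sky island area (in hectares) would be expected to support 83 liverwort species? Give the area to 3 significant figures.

31000 hectares

83 = 1.326 × A^0.4  ⇒  A^0.4 = 83/1.326 = 62.59
ln A = ln(62.59) / 0.4 = 4.1367 / 0.4 = 10.3417
A = e^10.3417 ≈ 30998 hectares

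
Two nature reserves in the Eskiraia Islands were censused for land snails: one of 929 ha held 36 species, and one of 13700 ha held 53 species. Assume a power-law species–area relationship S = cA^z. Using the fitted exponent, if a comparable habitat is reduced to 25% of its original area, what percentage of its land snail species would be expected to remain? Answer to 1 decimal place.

81.9%

z = ln(53/36) / ln(13700/929) = 0.3868 / 2.6910 = 0.1437
S_new/S_old = (A_new/A_old)^z = 0.25^0.1437 = exp(0.1437 × -1.3863) = 0.8193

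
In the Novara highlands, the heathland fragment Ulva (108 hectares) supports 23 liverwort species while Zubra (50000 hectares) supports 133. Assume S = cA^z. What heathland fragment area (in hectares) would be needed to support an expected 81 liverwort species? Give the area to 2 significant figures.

8800 hectares

z = ln(133/23) / ln(50000/108) = 1.7549 / 6.1376 = 0.2859
c = 23 / 108^0.2859 = 23 / 3.814 = 6.03
A = (81/6.03)^(1/0.2859) ⇒ ln A = ln(13.43)/0.2859 = 9.0854
A = e^9.0854 ≈ 8825 hectares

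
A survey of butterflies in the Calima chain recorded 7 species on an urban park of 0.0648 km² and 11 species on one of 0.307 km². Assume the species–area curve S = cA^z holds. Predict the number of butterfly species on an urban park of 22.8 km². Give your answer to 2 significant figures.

38

z = ln(11/7) / ln(0.307/0.0648) = 0.4520 / 1.5555 = 0.2906
c = 7 / 0.0648^0.2906 = 7 / 0.4515 = 15.5
S₃ = 15.5 × 22.8^0.2906 = 15.5 × 2.481 ≈ 38.46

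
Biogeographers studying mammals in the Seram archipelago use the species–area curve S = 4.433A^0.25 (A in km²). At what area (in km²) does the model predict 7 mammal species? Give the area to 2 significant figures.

7 = 4.433 × A^0.25  ⇒  A^0.25 = 7/4.433 = 1.579
ln A = ln(1.579) / 0.25 = 0.4568 / 0.25 = 1.8273
A = e^1.8273 ≈ 6.217 km²

6.2 km²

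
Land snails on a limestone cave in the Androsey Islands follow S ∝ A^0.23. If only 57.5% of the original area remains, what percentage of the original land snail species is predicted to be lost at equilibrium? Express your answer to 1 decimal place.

12.0%

S_new/S_old = (A_new/A_old)^z = 0.575^0.23
= exp(0.23 × ln 0.575) = exp(0.23 × -0.5534) = exp(-0.1273) ≈ 0.8805
Fraction lost = 1 − 0.8805 = 0.1195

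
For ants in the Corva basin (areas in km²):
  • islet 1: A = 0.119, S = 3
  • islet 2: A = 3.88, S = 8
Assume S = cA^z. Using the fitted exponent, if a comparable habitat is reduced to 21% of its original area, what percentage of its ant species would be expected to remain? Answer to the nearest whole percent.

z = ln(8/3) / ln(3.88/0.119) = 0.9808 / 3.4845 = 0.2815
S_new/S_old = (A_new/A_old)^z = 0.21^0.2815 = exp(0.2815 × -1.5606) = 0.6445

64%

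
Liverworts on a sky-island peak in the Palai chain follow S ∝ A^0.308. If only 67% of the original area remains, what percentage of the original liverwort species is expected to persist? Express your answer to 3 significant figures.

S_new/S_old = (A_new/A_old)^z = 0.67^0.308
= exp(0.308 × ln 0.67) = exp(0.308 × -0.4005) = exp(-0.1233) ≈ 0.884

88.4%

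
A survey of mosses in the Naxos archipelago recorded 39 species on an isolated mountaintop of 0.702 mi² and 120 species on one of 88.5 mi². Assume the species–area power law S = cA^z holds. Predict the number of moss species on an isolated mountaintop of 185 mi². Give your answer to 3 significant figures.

142

z = ln(120/39) / ln(88.5/0.702) = 1.1239 / 4.8368 = 0.2324
c = 39 / 0.702^0.2324 = 39 / 0.9211 = 42.34
S₃ = 42.34 × 185^0.2324 = 42.34 × 3.364 ≈ 142.4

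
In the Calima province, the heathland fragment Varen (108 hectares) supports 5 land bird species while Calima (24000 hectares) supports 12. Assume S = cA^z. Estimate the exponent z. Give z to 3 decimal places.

Taking logs: ln S = ln c + z ln A, so z = (ln S₂ − ln S₁)/(ln A₂ − ln A₁).
z = ln(12/5) / ln(24000/108) = ln(2.4) / ln(222.2) = 0.8755 / 5.4037 = 0.1620

0.162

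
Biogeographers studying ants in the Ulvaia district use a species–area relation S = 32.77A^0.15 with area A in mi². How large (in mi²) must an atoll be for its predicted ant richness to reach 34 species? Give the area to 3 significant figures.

34 = 32.77 × A^0.15  ⇒  A^0.15 = 34/32.77 = 1.038
ln A = ln(1.038) / 0.15 = 0.0368 / 0.15 = 0.2456
A = e^0.2456 ≈ 1.278 mi²

1.28 mi²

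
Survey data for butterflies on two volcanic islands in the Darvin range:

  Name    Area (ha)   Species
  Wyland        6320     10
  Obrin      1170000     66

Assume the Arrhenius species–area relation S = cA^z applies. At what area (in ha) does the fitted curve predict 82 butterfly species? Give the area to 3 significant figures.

z = ln(66/10) / ln(1170000/6320) = 1.8871 / 5.2210 = 0.3614
c = 10 / 6320^0.3614 = 10 / 23.64 = 0.4229
A = (82/0.4229)^(1/0.3614) ⇒ ln A = ln(193.9)/0.3614 = 14.5731
A = e^14.5731 ≈ 2133078 ha

2130000 ha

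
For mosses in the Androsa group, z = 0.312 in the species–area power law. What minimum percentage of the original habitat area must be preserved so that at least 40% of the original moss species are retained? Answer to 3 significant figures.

5.30%

Need (A_new/A_old)^0.312 = 0.4, so A_new/A_old = 0.4^(1/0.312) = 0.4^3.205
ln(A_new/A_old) = ln 0.4 / 0.312 = -0.9163 / 0.312 = -2.9368
A_new/A_old = e^-2.9368 ≈ 0.05303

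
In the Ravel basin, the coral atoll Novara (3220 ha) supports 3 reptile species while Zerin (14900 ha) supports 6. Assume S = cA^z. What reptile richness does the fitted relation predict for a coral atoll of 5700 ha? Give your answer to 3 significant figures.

3.88

z = ln(6/3) / ln(14900/3220) = 0.6931 / 1.5320 = 0.4525
c = 3 / 3220^0.4525 = 3 / 38.65 = 0.07762
S₃ = 0.07762 × 5700^0.4525 = 0.07762 × 50.04 ≈ 3.885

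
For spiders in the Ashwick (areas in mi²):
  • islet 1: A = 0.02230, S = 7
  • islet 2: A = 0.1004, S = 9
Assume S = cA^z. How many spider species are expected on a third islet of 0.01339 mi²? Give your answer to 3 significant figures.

6.43

z = ln(9/7) / ln(0.1004/0.0223) = 0.2513 / 1.5046 = 0.1670
c = 7 / 0.0223^0.1670 = 7 / 0.5298 = 13.21
S₃ = 13.21 × 0.01339^0.1670 = 13.21 × 0.4865 ≈ 6.428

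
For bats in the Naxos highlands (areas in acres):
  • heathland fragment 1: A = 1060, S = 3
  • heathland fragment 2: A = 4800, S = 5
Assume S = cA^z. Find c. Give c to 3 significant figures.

z = ln(S₂/S₁) / ln(A₂/A₁) = ln(5/3) / ln(4800/1060) = 0.5108 / 1.5103 = 0.3382
c = S₁ / A₁^z = 3 / 1060^0.3382 = 3 / 10.55 = 0.2844

0.284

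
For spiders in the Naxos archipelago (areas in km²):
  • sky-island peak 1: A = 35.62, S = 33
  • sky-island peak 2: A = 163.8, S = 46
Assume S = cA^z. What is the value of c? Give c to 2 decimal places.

15.16

z = ln(S₂/S₁) / ln(A₂/A₁) = ln(46/33) / ln(163.8/35.62) = 0.3321 / 1.5257 = 0.2177
c = S₁ / A₁^z = 33 / 35.62^0.2177 = 33 / 2.177 = 15.16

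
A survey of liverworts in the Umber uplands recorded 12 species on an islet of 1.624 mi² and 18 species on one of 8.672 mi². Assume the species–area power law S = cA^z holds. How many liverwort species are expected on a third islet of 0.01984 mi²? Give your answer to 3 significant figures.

4.13

z = ln(18/12) / ln(8.672/1.624) = 0.4055 / 1.6752 = 0.2420
c = 12 / 1.624^0.2420 = 12 / 1.125 = 10.67
S₃ = 10.67 × 0.01984^0.2420 = 10.67 × 0.3872 ≈ 4.132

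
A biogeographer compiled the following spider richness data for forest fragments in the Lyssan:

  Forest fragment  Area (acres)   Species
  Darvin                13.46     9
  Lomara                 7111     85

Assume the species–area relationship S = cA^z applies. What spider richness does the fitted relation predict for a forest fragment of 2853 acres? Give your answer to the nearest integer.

61

z = ln(85/9) / ln(7111/13.46) = 2.2454 / 6.2697 = 0.3581
c = 9 / 13.46^0.3581 = 9 / 2.537 = 3.547
S₃ = 3.547 × 2853^0.3581 = 3.547 × 17.28 ≈ 61.29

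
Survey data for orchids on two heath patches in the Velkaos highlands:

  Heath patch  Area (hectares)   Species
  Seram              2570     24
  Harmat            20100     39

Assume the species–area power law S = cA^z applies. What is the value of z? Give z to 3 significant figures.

Taking logs: ln S = ln c + z ln A, so z = (ln S₂ − ln S₁)/(ln A₂ − ln A₁).
z = ln(39/24) / ln(20100/2570) = ln(1.625) / ln(7.821) = 0.4855 / 2.0568 = 0.2360

0.236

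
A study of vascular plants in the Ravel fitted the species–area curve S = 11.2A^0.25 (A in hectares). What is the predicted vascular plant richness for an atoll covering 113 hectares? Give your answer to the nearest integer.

S = 11.2 × 113^0.25 = 11.2 × 3.26 ≈ 36.52

37 species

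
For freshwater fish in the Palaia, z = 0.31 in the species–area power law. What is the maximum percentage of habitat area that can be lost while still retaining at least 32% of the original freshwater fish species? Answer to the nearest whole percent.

97%

Need (A_new/A_old)^0.31 = 0.32, so A_new/A_old = 0.32^(1/0.31) = 0.32^3.226
ln(A_new/A_old) = ln 0.32 / 0.31 = -1.1394 / 0.31 = -3.6756
A_new/A_old = e^-3.6756 ≈ 0.02533
Fraction that can be lost = 1 − 0.02533 = 0.9747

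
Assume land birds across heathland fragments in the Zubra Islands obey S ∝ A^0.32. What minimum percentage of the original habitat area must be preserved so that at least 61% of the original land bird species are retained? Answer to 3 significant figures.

Need (A_new/A_old)^0.32 = 0.61, so A_new/A_old = 0.61^(1/0.32) = 0.61^3.125
ln(A_new/A_old) = ln 0.61 / 0.32 = -0.4943 / 0.32 = -1.5447
A_new/A_old = e^-1.5447 ≈ 0.2134

21.3%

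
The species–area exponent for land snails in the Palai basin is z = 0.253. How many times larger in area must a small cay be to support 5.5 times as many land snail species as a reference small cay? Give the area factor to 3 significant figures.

844

(A₂/A₁)^0.253 = 5.5, so A₂/A₁ = 5.5^(1/0.253) = 5.5^3.953
ln(A₂/A₁) = ln 5.5 / 0.253 = 1.7047 / 0.253 = 6.7381
A₂/A₁ = e^6.7381 ≈ 844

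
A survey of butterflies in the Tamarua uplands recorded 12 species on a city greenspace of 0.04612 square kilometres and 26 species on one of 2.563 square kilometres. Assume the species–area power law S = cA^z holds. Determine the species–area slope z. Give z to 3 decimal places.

0.192

Taking logs: ln S = ln c + z ln A, so z = (ln S₂ − ln S₁)/(ln A₂ − ln A₁).
z = ln(26/12) / ln(2.563/0.04612) = ln(2.167) / ln(55.57) = 0.7732 / 4.0177 = 0.1924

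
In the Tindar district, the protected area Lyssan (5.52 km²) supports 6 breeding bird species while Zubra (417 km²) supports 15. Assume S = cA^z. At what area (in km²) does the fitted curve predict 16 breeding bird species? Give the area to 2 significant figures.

z = ln(15/6) / ln(417/5.52) = 0.9163 / 4.3247 = 0.2119
c = 6 / 5.52^0.2119 = 6 / 1.436 = 4.178
A = (16/4.178)^(1/0.2119) ⇒ ln A = ln(3.83)/0.2119 = 6.3377
A = e^6.3377 ≈ 565.5 km²

570 km²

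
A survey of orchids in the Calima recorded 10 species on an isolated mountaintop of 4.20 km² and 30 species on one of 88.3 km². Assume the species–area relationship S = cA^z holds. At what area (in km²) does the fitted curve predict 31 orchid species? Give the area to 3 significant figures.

96.7 km²

z = ln(30/10) / ln(88.3/4.2) = 1.0986 / 3.0457 = 0.3607
c = 10 / 4.2^0.3607 = 10 / 1.678 = 5.959
A = (31/5.959)^(1/0.3607) ⇒ ln A = ln(5.202)/0.3607 = 4.5716
A = e^4.5716 ≈ 96.7 km²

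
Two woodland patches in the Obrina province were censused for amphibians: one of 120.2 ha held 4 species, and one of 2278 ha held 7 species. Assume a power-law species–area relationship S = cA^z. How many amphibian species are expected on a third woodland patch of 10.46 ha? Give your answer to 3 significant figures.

z = ln(7/4) / ln(2278/120.2) = 0.5596 / 2.9419 = 0.1902
c = 4 / 120.2^0.1902 = 4 / 2.487 = 1.608
S₃ = 1.608 × 10.46^0.1902 = 1.608 × 1.563 ≈ 2.514

2.51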